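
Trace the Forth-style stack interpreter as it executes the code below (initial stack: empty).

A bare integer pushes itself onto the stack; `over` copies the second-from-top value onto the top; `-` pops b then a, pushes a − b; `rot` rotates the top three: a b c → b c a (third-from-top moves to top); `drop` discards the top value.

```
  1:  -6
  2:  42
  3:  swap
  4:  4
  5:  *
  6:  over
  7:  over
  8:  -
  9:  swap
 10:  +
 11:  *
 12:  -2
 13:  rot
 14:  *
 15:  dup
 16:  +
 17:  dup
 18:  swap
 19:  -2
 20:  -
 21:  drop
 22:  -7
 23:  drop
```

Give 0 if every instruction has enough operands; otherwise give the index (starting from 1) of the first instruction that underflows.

-6   → [-6]
42   → [-6, 42]
swap → [42, -6]
4    → [42, -6, 4]
*    → [42, -24]
over → [42, -24, 42]
over → [42, -24, 42, -24]
-    → [42, -24, 66]
swap → [42, 66, -24]
+    → [42, 42]
*    → [1764]
-2   → [1764, -2]
rot  — needs 3 operands, stack has 2 → underflow

13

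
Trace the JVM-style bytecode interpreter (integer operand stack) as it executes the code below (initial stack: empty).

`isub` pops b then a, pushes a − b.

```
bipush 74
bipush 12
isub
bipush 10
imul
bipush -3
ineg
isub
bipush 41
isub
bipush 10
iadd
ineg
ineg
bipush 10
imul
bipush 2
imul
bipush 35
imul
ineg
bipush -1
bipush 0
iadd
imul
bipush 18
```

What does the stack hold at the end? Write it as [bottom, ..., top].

[410200, 18]

bipush 74  74
bipush 12  74 12
isub       62
bipush 10  62 10
imul       620
bipush -3  620 -3
ineg       620 3
isub       617
bipush 41  617 41
isub       576
bipush 10  576 10
iadd       586
ineg       -586
ineg       586
bipush 10  586 10
imul       5860
bipush 2   5860 2
imul       11720
bipush 35  11720 35
imul       410200
ineg       -410200
bipush -1  -410200 -1
bipush 0   -410200 -1 0
iadd       -410200 -1
imul       410200
bipush 18  410200 18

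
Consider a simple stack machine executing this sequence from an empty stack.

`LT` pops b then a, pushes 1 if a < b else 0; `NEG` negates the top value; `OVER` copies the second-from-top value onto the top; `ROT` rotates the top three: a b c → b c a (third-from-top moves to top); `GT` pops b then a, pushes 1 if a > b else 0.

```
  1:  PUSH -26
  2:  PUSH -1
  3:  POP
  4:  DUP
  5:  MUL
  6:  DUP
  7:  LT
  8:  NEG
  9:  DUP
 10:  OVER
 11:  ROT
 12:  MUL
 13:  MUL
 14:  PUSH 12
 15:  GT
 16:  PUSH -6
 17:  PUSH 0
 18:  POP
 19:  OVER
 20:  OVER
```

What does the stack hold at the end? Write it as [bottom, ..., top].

PUSH -26  -26
PUSH -1   -26 -1
POP       -26
DUP       -26 -26
MUL       676
DUP       676 676
LT        0
NEG       0
DUP       0 0
OVER      0 0 0
ROT       0 0 0
MUL       0 0
MUL       0
PUSH 12   0 12
GT        0
PUSH -6   0 -6
PUSH 0    0 -6 0
POP       0 -6
OVER      0 -6 0
OVER      0 -6 0 -6

[0, -6, 0, -6]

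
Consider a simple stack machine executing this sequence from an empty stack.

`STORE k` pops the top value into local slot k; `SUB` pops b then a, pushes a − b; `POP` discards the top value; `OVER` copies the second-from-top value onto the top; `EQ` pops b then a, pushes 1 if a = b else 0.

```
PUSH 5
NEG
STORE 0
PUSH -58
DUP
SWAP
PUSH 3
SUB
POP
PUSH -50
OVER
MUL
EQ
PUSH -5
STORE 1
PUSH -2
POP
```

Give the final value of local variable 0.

PUSH 5    5
NEG       -5
STORE 0   (empty)
PUSH -58  -58
DUP       -58 -58
SWAP      -58 -58
PUSH 3    -58 -58 3
SUB       -58 -61
POP       -58
PUSH -50  -58 -50
OVER      -58 -50 -58
MUL       -58 2900
EQ        0
PUSH -5   0 -5
STORE 1   0
PUSH -2   0 -2
POP       0

-5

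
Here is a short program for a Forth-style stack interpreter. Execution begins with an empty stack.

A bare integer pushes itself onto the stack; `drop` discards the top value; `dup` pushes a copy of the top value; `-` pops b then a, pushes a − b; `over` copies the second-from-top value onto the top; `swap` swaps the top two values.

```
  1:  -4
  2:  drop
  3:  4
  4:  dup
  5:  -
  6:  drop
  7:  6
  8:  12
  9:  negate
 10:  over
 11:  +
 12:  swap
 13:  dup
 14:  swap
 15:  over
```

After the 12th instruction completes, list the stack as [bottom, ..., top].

-4     -> [-4]
drop   -> []
4      -> [4]
dup    -> [4, 4]
-      -> [0]
drop   -> []
6      -> [6]
12     -> [6, 12]
negate -> [6, -12]
over   -> [6, -12, 6]
+      -> [6, -6]
swap   -> [-6, 6]

[-6, 6]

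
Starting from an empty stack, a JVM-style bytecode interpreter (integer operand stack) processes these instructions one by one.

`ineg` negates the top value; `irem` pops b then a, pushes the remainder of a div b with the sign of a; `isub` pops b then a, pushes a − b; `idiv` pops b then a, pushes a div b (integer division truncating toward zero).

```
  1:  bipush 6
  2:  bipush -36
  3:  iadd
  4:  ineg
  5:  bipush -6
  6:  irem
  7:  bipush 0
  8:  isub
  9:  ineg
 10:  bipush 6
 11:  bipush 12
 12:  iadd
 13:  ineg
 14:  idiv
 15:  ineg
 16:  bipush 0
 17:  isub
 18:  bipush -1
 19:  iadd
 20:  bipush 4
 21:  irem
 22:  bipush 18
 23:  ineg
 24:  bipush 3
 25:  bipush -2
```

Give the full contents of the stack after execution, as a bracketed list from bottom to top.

[-1, -18, 3, -2]

bipush 6    6
bipush -36  6 -36
iadd        -30
ineg        30
bipush -6   30 -6
irem        0
bipush 0    0 0
isub        0
ineg        0
bipush 6    0 6
bipush 12   0 6 12
iadd        0 18
ineg        0 -18
idiv        0
ineg        0
bipush 0    0 0
isub        0
bipush -1   0 -1
iadd        -1
bipush 4    -1 4
irem        -1
bipush 18   -1 18
ineg        -1 -18
bipush 3    -1 -18 3
bipush -2   -1 -18 3 -2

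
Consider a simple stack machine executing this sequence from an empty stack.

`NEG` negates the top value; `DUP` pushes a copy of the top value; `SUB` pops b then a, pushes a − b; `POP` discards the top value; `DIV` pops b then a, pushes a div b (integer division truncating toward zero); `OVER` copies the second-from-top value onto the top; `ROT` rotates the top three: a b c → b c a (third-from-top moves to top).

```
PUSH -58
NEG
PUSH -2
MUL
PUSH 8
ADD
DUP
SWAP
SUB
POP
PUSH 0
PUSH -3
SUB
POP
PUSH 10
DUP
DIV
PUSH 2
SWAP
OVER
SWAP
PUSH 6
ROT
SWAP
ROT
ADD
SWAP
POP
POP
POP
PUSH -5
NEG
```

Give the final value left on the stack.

PUSH -58 → -58
NEG      → 58
PUSH -2  → 58 -2
MUL      → -116
PUSH 8   → -116 8
ADD      → -108
DUP      → -108 -108
SWAP     → -108 -108
SUB      → 0
POP      → (empty)
PUSH 0   → 0
PUSH -3  → 0 -3
SUB      → 3
POP      → (empty)
PUSH 10  → 10
DUP      → 10 10
DIV      → 1
PUSH 2   → 1 2
SWAP     → 2 1
OVER     → 2 1 2
SWAP     → 2 2 1
PUSH 6   → 2 2 1 6
ROT      → 2 1 6 2
SWAP     → 2 1 2 6
ROT      → 2 2 6 1
ADD      → 2 2 7
SWAP     → 2 7 2
POP      → 2 7
POP      → 2
POP      → (empty)
PUSH -5  → -5
NEG      → 5

5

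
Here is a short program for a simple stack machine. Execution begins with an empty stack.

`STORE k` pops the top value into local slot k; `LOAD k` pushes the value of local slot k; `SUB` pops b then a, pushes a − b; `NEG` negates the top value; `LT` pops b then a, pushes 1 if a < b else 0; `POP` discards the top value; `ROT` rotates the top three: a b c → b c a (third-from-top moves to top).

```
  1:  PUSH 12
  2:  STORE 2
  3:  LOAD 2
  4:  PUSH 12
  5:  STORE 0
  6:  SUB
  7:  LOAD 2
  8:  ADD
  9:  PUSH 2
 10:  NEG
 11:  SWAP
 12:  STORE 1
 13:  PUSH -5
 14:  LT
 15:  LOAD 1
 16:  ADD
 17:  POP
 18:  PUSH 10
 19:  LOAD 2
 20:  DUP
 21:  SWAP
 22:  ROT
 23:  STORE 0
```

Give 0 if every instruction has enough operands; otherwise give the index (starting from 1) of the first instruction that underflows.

6

PUSH 12 → [12]
STORE 2 → []
LOAD 2  → [12]
PUSH 12 → [12, 12]
STORE 0 → [12]
SUB  — needs 2 operands, stack has 1 → underflow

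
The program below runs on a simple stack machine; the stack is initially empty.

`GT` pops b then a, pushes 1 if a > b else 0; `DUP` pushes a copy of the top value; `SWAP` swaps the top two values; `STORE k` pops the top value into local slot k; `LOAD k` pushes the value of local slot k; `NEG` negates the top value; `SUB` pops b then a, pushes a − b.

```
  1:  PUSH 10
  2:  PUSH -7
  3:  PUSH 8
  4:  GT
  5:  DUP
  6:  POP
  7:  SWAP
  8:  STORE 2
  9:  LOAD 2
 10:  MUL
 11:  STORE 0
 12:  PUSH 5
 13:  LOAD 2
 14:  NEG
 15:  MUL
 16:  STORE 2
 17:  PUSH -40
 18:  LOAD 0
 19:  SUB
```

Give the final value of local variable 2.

PUSH 10  -> [10]
PUSH -7  -> [10, -7]
PUSH 8   -> [10, -7, 8]
GT       -> [10, 0]
DUP      -> [10, 0, 0]
POP      -> [10, 0]
SWAP     -> [0, 10]
STORE 2  -> [0]
LOAD 2   -> [0, 10]
MUL      -> [0]
STORE 0  -> []
PUSH 5   -> [5]
LOAD 2   -> [5, 10]
NEG      -> [5, -10]
MUL      -> [-50]
STORE 2  -> []
PUSH -40 -> [-40]
LOAD 0   -> [-40, 0]
SUB      -> [-40]

-50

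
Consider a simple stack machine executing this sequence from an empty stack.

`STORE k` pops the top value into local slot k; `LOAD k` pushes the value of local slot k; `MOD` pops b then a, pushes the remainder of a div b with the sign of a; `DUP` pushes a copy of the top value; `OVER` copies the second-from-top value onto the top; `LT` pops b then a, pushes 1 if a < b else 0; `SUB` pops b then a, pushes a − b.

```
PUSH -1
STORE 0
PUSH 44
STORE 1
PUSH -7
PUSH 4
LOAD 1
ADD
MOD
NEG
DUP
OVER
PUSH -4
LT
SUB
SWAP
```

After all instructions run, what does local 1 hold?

44

PUSH -1 : -1
STORE 0 : (empty)
PUSH 44 : 44
STORE 1 : (empty)
PUSH -7 : -7
PUSH 4  : -7 4
LOAD 1  : -7 4 44
ADD     : -7 48
MOD     : -7
NEG     : 7
DUP     : 7 7
OVER    : 7 7 7
PUSH -4 : 7 7 7 -4
LT      : 7 7 0
SUB     : 7 7
SWAP    : 7 7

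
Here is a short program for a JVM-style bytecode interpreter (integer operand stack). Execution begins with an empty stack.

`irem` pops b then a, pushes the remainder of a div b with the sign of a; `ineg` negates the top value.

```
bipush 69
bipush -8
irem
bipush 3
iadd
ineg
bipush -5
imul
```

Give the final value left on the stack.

bipush 69  [69]
bipush -8  [69, -8]
irem       [5]
bipush 3   [5, 3]
iadd       [8]
ineg       [-8]
bipush -5  [-8, -5]
imul       [40]

40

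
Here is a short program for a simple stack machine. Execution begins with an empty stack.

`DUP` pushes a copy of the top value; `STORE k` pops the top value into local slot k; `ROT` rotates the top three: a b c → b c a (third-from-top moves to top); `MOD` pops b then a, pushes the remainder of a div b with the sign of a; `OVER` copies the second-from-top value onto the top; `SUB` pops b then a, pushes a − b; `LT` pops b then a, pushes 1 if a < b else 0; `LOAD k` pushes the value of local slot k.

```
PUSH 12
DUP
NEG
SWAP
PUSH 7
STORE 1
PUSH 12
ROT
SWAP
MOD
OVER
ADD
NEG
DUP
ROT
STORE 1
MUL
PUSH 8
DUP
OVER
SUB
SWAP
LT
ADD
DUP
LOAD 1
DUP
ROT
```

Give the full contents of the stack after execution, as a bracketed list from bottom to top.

[145, 12, 12, 145]

PUSH 12  [12]
DUP      [12, 12]
NEG      [12, -12]
SWAP     [-12, 12]
PUSH 7   [-12, 12, 7]
STORE 1  [-12, 12]
PUSH 12  [-12, 12, 12]
ROT      [12, 12, -12]
SWAP     [12, -12, 12]
MOD      [12, 0]
OVER     [12, 0, 12]
ADD      [12, 12]
NEG      [12, -12]
DUP      [12, -12, -12]
ROT      [-12, -12, 12]
STORE 1  [-12, -12]
MUL      [144]
PUSH 8   [144, 8]
DUP      [144, 8, 8]
OVER     [144, 8, 8, 8]
SUB      [144, 8, 0]
SWAP     [144, 0, 8]
LT       [144, 1]
ADD      [145]
DUP      [145, 145]
LOAD 1   [145, 145, 12]
DUP      [145, 145, 12, 12]
ROT      [145, 12, 12, 145]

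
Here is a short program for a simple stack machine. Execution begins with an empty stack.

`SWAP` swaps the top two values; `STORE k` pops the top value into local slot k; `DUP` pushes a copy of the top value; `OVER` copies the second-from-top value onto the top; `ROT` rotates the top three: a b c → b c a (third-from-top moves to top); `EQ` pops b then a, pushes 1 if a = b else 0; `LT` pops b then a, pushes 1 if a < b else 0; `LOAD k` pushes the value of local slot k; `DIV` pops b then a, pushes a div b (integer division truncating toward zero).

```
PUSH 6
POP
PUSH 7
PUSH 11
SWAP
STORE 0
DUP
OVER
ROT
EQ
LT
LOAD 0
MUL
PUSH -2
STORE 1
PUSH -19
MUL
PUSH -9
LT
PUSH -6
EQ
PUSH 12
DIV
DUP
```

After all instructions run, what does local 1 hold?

PUSH 6    [6]
POP       []
PUSH 7    [7]
PUSH 11   [7, 11]
SWAP      [11, 7]
STORE 0   [11]
DUP       [11, 11]
OVER      [11, 11, 11]
ROT       [11, 11, 11]
EQ        [11, 1]
LT        [0]
LOAD 0    [0, 7]
MUL       [0]
PUSH -2   [0, -2]
STORE 1   [0]
PUSH -19  [0, -19]
MUL       [0]
PUSH -9   [0, -9]
LT        [0]
PUSH -6   [0, -6]
EQ        [0]
PUSH 12   [0, 12]
DIV       [0]
DUP       [0, 0]

-2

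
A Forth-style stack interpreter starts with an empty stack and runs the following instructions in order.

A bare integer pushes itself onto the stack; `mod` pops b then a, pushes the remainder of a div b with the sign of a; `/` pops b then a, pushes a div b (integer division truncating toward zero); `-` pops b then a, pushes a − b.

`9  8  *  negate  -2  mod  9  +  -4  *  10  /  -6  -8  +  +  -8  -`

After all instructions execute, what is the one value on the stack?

9      → [9]
8      → [9, 8]
*      → [72]
negate → [-72]
-2     → [-72, -2]
mod    → [0]
9      → [0, 9]
+      → [9]
-4     → [9, -4]
*      → [-36]
10     → [-36, 10]
/      → [-3]
-6     → [-3, -6]
-8     → [-3, -6, -8]
+      → [-3, -14]
+      → [-17]
-8     → [-17, -8]
-      → [-9]

-9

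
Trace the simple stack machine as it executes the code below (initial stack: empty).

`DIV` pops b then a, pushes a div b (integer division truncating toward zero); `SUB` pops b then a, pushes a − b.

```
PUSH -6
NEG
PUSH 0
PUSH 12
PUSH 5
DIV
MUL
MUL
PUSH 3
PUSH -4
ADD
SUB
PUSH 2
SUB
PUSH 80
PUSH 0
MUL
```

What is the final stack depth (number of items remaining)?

2

PUSH -6 → [-6]
NEG     → [6]
PUSH 0  → [6, 0]
PUSH 12 → [6, 0, 12]
PUSH 5  → [6, 0, 12, 5]
DIV     → [6, 0, 2]
MUL     → [6, 0]
MUL     → [0]
PUSH 3  → [0, 3]
PUSH -4 → [0, 3, -4]
ADD     → [0, -1]
SUB     → [1]
PUSH 2  → [1, 2]
SUB     → [-1]
PUSH 80 → [-1, 80]
PUSH 0  → [-1, 80, 0]
MUL     → [-1, 0]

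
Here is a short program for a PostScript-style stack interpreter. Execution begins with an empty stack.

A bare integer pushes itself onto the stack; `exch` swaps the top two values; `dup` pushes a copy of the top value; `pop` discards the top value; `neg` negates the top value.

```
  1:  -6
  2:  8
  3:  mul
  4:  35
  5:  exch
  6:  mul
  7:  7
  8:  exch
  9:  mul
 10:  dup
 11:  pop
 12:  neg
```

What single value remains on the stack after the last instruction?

-6   -> [-6]
8    -> [-6, 8]
mul  -> [-48]
35   -> [-48, 35]
exch -> [35, -48]
mul  -> [-1680]
7    -> [-1680, 7]
exch -> [7, -1680]
mul  -> [-11760]
dup  -> [-11760, -11760]
pop  -> [-11760]
neg  -> [11760]

11760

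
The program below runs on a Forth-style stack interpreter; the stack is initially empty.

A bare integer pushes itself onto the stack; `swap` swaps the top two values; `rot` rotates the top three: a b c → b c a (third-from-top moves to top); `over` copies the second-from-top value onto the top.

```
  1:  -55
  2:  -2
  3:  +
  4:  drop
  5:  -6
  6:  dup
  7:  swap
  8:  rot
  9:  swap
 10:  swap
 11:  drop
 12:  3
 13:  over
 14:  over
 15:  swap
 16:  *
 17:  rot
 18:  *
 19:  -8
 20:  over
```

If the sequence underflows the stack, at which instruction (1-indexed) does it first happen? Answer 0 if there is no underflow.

8

-55   [-55]
-2    [-55, -2]
+     [-57]
drop  []
-6    [-6]
dup   [-6, -6]
swap  [-6, -6]
rot  — needs 3 operands, stack has 2 → underflow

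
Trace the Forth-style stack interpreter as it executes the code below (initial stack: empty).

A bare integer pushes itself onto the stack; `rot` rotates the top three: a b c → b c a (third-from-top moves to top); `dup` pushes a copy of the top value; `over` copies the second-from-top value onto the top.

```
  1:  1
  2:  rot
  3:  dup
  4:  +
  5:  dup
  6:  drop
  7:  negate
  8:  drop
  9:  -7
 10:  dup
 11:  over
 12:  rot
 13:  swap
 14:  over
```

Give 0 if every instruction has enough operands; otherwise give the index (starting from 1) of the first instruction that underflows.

1 -> 1
rot  — needs 3 operands, stack has 1 → underflow

2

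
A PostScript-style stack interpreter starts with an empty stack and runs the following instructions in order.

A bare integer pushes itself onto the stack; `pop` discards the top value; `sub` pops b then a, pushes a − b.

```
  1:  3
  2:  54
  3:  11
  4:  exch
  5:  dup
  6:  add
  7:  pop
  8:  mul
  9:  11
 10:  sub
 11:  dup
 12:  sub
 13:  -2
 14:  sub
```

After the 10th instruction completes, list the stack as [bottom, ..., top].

[22]

3    → [3]
54   → [3, 54]
11   → [3, 54, 11]
exch → [3, 11, 54]
dup  → [3, 11, 54, 54]
add  → [3, 11, 108]
pop  → [3, 11]
mul  → [33]
11   → [33, 11]
sub  → [22]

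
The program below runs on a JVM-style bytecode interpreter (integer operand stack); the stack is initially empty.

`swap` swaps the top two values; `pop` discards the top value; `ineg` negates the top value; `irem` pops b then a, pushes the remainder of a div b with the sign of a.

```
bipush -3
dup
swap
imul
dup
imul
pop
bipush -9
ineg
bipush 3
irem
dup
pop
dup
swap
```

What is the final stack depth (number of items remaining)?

2

bipush -3 -> -3
dup       -> -3 -3
swap      -> -3 -3
imul      -> 9
dup       -> 9 9
imul      -> 81
pop       -> (empty)
bipush -9 -> -9
ineg      -> 9
bipush 3  -> 9 3
irem      -> 0
dup       -> 0 0
pop       -> 0
dup       -> 0 0
swap      -> 0 0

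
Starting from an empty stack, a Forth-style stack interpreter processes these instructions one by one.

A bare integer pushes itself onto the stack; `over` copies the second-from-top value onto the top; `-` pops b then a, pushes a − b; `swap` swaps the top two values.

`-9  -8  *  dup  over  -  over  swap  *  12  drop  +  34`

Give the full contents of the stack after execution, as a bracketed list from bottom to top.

[72, 34]

-9   : [-9]
-8   : [-9, -8]
*    : [72]
dup  : [72, 72]
over : [72, 72, 72]
-    : [72, 0]
over : [72, 0, 72]
swap : [72, 72, 0]
*    : [72, 0]
12   : [72, 0, 12]
drop : [72, 0]
+    : [72]
34   : [72, 34]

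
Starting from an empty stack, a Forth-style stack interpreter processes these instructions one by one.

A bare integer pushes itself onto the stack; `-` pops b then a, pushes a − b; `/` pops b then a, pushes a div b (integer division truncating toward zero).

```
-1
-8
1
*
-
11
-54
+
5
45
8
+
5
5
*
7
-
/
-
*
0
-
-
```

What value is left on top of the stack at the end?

-1  -> [-1]
-8  -> [-1, -8]
1   -> [-1, -8, 1]
*   -> [-1, -8]
-   -> [7]
11  -> [7, 11]
-54 -> [7, 11, -54]
+   -> [7, -43]
5   -> [7, -43, 5]
45  -> [7, -43, 5, 45]
8   -> [7, -43, 5, 45, 8]
+   -> [7, -43, 5, 53]
5   -> [7, -43, 5, 53, 5]
5   -> [7, -43, 5, 53, 5, 5]
*   -> [7, -43, 5, 53, 25]
7   -> [7, -43, 5, 53, 25, 7]
-   -> [7, -43, 5, 53, 18]
/   -> [7, -43, 5, 2]
-   -> [7, -43, 3]
*   -> [7, -129]
0   -> [7, -129, 0]
-   -> [7, -129]
-   -> [136]

136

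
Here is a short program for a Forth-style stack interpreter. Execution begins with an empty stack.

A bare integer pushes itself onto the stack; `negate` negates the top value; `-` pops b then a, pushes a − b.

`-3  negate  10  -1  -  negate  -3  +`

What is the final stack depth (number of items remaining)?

2

-3     : [-3]
negate : [3]
10     : [3, 10]
-1     : [3, 10, -1]
-      : [3, 11]
negate : [3, -11]
-3     : [3, -11, -3]
+      : [3, -14]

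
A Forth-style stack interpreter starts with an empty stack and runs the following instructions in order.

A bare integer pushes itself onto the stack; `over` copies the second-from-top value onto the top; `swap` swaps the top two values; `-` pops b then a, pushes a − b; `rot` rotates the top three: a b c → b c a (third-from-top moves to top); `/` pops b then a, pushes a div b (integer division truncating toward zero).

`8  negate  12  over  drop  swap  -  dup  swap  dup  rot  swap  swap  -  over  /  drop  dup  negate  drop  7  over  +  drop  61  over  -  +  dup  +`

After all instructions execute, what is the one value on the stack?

8       8
negate  -8
12      -8 12
over    -8 12 -8
drop    -8 12
swap    12 -8
-       20
dup     20 20
swap    20 20
dup     20 20 20
rot     20 20 20
swap    20 20 20
swap    20 20 20
-       20 0
over    20 0 20
/       20 0
drop    20
dup     20 20
negate  20 -20
drop    20
7       20 7
over    20 7 20
+       20 27
drop    20
61      20 61
over    20 61 20
-       20 41
+       61
dup     61 61
+       122

122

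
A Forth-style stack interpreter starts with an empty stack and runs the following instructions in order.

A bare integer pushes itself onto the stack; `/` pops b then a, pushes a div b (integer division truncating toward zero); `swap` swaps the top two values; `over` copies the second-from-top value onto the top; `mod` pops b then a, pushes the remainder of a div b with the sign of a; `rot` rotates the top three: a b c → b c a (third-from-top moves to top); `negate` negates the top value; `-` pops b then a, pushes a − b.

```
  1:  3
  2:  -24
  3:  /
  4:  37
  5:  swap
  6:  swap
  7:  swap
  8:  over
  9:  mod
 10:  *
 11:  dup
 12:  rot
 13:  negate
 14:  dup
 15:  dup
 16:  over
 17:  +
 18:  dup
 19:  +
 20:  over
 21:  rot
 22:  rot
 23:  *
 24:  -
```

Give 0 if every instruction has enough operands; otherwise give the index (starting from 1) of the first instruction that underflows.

3    : [3]
-24  : [3, -24]
/    : [0]
37   : [0, 37]
swap : [37, 0]
swap : [0, 37]
swap : [37, 0]
over : [37, 0, 37]
mod  : [37, 0]
*    : [0]
dup  : [0, 0]
rot  — needs 3 operands, stack has 2 → underflow

12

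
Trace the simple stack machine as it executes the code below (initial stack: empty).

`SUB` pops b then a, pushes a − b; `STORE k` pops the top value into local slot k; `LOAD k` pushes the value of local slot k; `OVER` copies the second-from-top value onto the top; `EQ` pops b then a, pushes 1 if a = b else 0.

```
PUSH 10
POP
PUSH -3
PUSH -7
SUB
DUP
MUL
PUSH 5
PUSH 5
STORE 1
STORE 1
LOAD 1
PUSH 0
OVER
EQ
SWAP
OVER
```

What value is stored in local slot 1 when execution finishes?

PUSH 10 → 10
POP     → (empty)
PUSH -3 → -3
PUSH -7 → -3 -7
SUB     → 4
DUP     → 4 4
MUL     → 16
PUSH 5  → 16 5
PUSH 5  → 16 5 5
STORE 1 → 16 5
STORE 1 → 16
LOAD 1  → 16 5
PUSH 0  → 16 5 0
OVER    → 16 5 0 5
EQ      → 16 5 0
SWAP    → 16 0 5
OVER    → 16 0 5 0

5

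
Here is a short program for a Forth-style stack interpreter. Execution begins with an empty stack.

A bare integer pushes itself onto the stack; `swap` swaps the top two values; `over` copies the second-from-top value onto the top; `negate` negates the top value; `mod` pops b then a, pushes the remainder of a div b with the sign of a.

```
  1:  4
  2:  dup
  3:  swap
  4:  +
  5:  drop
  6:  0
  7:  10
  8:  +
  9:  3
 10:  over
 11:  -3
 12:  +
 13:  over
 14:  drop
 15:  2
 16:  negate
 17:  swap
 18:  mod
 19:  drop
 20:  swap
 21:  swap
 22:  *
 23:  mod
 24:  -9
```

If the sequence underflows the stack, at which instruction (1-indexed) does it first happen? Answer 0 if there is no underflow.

23

4      → 4
dup    → 4 4
swap   → 4 4
+      → 8
drop   → (empty)
0      → 0
10     → 0 10
+      → 10
3      → 10 3
over   → 10 3 10
-3     → 10 3 10 -3
+      → 10 3 7
over   → 10 3 7 3
drop   → 10 3 7
2      → 10 3 7 2
negate → 10 3 7 -2
swap   → 10 3 -2 7
mod    → 10 3 -2
drop   → 10 3
swap   → 3 10
swap   → 10 3
*      → 30
mod  — needs 2 operands, stack has 1 → underflow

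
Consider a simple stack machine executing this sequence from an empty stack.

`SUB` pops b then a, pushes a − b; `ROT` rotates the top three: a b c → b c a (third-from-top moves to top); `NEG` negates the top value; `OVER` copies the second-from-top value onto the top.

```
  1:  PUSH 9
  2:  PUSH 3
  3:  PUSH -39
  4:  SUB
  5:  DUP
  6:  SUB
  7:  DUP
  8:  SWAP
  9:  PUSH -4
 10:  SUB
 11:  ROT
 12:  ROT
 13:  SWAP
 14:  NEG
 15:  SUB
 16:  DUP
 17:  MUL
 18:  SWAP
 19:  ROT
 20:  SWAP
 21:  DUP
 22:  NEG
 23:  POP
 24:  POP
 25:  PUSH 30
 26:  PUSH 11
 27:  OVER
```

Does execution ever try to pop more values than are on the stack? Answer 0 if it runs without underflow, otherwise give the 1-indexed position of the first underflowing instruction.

PUSH 9    [9]
PUSH 3    [9, 3]
PUSH -39  [9, 3, -39]
SUB       [9, 42]
DUP       [9, 42, 42]
SUB       [9, 0]
DUP       [9, 0, 0]
SWAP      [9, 0, 0]
PUSH -4   [9, 0, 0, -4]
SUB       [9, 0, 4]
ROT       [0, 4, 9]
ROT       [4, 9, 0]
SWAP      [4, 0, 9]
NEG       [4, 0, -9]
SUB       [4, 9]
DUP       [4, 9, 9]
MUL       [4, 81]
SWAP      [81, 4]
ROT  — needs 3 operands, stack has 2 → underflow

19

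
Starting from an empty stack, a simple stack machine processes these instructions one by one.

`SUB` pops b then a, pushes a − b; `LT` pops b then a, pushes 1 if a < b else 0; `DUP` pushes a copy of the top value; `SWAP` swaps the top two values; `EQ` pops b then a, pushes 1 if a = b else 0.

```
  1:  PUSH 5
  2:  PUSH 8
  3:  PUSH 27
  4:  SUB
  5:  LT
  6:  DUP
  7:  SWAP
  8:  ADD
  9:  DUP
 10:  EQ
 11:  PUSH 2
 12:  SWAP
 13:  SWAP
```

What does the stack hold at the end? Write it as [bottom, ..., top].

[1, 2]

PUSH 5  → 5
PUSH 8  → 5 8
PUSH 27 → 5 8 27
SUB     → 5 -19
LT      → 0
DUP     → 0 0
SWAP    → 0 0
ADD     → 0
DUP     → 0 0
EQ      → 1
PUSH 2  → 1 2
SWAP    → 2 1
SWAP    → 1 2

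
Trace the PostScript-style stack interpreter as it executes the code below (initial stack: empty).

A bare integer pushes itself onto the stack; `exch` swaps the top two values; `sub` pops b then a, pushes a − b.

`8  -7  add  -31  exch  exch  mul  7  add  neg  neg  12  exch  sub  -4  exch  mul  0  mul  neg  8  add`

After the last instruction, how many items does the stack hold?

8    → [8]
-7   → [8, -7]
add  → [1]
-31  → [1, -31]
exch → [-31, 1]
exch → [1, -31]
mul  → [-31]
7    → [-31, 7]
add  → [-24]
neg  → [24]
neg  → [-24]
12   → [-24, 12]
exch → [12, -24]
sub  → [36]
-4   → [36, -4]
exch → [-4, 36]
mul  → [-144]
0    → [-144, 0]
mul  → [0]
neg  → [0]
8    → [0, 8]
add  → [8]

1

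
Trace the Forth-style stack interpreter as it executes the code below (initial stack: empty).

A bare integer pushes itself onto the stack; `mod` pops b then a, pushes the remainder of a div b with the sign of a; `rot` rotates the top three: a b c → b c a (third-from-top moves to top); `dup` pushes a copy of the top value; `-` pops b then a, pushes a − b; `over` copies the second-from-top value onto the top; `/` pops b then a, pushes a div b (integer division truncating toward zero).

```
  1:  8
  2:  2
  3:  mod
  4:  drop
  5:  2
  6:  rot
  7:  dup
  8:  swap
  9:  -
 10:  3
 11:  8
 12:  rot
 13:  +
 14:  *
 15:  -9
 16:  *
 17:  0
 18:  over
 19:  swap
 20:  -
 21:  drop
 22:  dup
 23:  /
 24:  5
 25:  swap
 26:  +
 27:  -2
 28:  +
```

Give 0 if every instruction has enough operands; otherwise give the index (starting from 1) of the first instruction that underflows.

6

8    → 8
2    → 8 2
mod  → 0
drop → (empty)
2    → 2
rot  — needs 3 operands, stack has 1 → underflow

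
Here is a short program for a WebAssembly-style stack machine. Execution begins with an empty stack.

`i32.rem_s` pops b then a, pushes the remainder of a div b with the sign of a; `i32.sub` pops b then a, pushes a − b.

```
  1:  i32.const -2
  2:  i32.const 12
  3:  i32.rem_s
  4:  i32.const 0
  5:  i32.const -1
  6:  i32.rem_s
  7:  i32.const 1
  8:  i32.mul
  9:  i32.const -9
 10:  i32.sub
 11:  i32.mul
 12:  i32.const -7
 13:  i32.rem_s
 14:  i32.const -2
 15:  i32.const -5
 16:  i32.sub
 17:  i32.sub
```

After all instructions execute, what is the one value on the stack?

i32.const -2 → -2
i32.const 12 → -2 12
i32.rem_s    → -2
i32.const 0  → -2 0
i32.const -1 → -2 0 -1
i32.rem_s    → -2 0
i32.const 1  → -2 0 1
i32.mul      → -2 0
i32.const -9 → -2 0 -9
i32.sub      → -2 9
i32.mul      → -18
i32.const -7 → -18 -7
i32.rem_s    → -4
i32.const -2 → -4 -2
i32.const -5 → -4 -2 -5
i32.sub      → -4 3
i32.sub      → -7

-7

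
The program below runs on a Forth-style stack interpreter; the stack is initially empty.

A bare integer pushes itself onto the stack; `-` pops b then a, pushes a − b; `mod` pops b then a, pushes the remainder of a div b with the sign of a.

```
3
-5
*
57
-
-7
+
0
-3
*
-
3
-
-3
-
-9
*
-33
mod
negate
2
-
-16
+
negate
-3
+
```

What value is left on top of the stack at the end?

33

3      → 3
-5     → 3 -5
*      → -15
57     → -15 57
-      → -72
-7     → -72 -7
+      → -79
0      → -79 0
-3     → -79 0 -3
*      → -79 0
-      → -79
3      → -79 3
-      → -82
-3     → -82 -3
-      → -79
-9     → -79 -9
*      → 711
-33    → 711 -33
mod    → 18
negate → -18
2      → -18 2
-      → -20
-16    → -20 -16
+      → -36
negate → 36
-3     → 36 -3
+      → 33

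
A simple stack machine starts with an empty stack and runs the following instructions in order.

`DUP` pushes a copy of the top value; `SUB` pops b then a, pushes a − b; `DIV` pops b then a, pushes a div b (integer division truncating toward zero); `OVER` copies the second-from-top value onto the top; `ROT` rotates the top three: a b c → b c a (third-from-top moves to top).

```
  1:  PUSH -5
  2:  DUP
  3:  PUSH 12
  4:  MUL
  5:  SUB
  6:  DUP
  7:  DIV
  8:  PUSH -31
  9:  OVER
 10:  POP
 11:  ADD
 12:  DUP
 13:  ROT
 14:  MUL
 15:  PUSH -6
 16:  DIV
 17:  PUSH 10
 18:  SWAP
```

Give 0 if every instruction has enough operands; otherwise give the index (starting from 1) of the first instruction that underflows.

13

PUSH -5  : [-5]
DUP      : [-5, -5]
PUSH 12  : [-5, -5, 12]
MUL      : [-5, -60]
SUB      : [55]
DUP      : [55, 55]
DIV      : [1]
PUSH -31 : [1, -31]
OVER     : [1, -31, 1]
POP      : [1, -31]
ADD      : [-30]
DUP      : [-30, -30]
ROT  — needs 3 operands, stack has 2 → underflow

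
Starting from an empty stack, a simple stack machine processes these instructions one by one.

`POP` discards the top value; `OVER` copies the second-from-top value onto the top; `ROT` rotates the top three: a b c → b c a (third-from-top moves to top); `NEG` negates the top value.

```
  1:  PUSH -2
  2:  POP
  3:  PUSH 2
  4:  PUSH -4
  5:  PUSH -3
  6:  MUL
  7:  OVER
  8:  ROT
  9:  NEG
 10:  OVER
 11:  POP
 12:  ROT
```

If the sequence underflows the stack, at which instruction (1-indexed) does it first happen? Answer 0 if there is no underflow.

PUSH -2 : [-2]
POP     : []
PUSH 2  : [2]
PUSH -4 : [2, -4]
PUSH -3 : [2, -4, -3]
MUL     : [2, 12]
OVER    : [2, 12, 2]
ROT     : [12, 2, 2]
NEG     : [12, 2, -2]
OVER    : [12, 2, -2, 2]
POP     : [12, 2, -2]
ROT     : [2, -2, 12]

0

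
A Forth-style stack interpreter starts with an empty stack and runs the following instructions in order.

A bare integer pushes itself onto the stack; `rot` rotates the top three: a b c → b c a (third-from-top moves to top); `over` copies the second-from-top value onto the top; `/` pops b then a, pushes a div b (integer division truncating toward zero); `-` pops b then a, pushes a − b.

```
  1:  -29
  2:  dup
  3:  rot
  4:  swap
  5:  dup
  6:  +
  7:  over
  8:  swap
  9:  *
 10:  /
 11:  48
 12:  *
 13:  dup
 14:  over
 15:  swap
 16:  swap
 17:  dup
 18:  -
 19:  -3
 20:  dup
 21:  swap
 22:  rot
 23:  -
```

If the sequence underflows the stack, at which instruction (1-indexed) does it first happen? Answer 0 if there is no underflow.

3

-29 : [-29]
dup : [-29, -29]
rot  — needs 3 operands, stack has 2 → underflow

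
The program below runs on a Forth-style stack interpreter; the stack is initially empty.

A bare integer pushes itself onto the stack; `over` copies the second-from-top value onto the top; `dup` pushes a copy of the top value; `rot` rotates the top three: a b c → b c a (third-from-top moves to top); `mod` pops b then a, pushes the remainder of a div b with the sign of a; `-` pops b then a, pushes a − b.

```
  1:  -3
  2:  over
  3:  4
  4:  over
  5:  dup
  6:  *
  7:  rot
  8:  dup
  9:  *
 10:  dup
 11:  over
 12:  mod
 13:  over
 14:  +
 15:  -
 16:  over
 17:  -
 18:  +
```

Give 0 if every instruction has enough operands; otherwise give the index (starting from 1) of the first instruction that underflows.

2

-3  -3
over  — needs 2 operands, stack has 1 → underflow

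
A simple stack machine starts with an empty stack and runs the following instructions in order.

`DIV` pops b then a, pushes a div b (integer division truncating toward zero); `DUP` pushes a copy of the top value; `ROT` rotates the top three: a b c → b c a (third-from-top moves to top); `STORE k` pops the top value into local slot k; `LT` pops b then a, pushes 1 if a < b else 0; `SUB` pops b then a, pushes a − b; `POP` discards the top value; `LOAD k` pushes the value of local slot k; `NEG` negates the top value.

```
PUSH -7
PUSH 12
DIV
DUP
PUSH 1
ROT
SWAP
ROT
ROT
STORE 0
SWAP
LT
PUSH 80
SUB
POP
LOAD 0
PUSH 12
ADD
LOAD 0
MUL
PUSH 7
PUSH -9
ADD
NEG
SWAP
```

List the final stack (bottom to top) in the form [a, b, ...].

[2, 0]

PUSH -7  -7
PUSH 12  -7 12
DIV      0
DUP      0 0
PUSH 1   0 0 1
ROT      0 1 0
SWAP     0 0 1
ROT      0 1 0
ROT      1 0 0
STORE 0  1 0
SWAP     0 1
LT       1
PUSH 80  1 80
SUB      -79
POP      (empty)
LOAD 0   0
PUSH 12  0 12
ADD      12
LOAD 0   12 0
MUL      0
PUSH 7   0 7
PUSH -9  0 7 -9
ADD      0 -2
NEG      0 2
SWAP     2 0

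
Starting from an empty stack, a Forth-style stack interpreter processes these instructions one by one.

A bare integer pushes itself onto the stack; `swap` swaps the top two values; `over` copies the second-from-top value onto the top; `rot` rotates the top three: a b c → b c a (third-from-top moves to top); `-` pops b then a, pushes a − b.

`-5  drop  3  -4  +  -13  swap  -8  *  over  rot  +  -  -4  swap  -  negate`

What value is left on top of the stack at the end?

38

-5      -5
drop    (empty)
3       3
-4      3 -4
+       -1
-13     -1 -13
swap    -13 -1
-8      -13 -1 -8
*       -13 8
over    -13 8 -13
rot     8 -13 -13
+       8 -26
-       34
-4      34 -4
swap    -4 34
-       -38
negate  38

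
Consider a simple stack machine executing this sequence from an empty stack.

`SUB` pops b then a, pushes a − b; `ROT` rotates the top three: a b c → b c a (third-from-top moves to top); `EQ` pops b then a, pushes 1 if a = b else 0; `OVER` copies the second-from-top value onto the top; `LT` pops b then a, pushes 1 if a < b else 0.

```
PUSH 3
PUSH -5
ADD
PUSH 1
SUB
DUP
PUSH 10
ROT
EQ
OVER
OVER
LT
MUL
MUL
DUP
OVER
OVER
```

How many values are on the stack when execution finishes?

PUSH 3  -> 3
PUSH -5 -> 3 -5
ADD     -> -2
PUSH 1  -> -2 1
SUB     -> -3
DUP     -> -3 -3
PUSH 10 -> -3 -3 10
ROT     -> -3 10 -3
EQ      -> -3 0
OVER    -> -3 0 -3
OVER    -> -3 0 -3 0
LT      -> -3 0 1
MUL     -> -3 0
MUL     -> 0
DUP     -> 0 0
OVER    -> 0 0 0
OVER    -> 0 0 0 0

4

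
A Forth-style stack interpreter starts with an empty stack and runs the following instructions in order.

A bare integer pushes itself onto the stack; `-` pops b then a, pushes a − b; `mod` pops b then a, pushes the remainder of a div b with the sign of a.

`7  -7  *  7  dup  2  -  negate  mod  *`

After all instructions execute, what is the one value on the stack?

-98

7      -> 7
-7     -> 7 -7
*      -> -49
7      -> -49 7
dup    -> -49 7 7
2      -> -49 7 7 2
-      -> -49 7 5
negate -> -49 7 -5
mod    -> -49 2
*      -> -98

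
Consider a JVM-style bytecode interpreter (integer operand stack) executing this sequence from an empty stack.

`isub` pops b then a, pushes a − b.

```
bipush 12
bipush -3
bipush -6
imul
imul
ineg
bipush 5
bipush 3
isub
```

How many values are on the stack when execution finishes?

2

bipush 12 -> [12]
bipush -3 -> [12, -3]
bipush -6 -> [12, -3, -6]
imul      -> [12, 18]
imul      -> [216]
ineg      -> [-216]
bipush 5  -> [-216, 5]
bipush 3  -> [-216, 5, 3]
isub      -> [-216, 2]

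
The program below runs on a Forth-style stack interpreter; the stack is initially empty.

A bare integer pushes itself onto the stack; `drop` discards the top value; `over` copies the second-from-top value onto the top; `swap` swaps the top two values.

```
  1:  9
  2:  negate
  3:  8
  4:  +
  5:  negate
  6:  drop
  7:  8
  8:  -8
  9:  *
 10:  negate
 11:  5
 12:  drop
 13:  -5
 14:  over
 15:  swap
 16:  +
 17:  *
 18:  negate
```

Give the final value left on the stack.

-3776

9      -> [9]
negate -> [-9]
8      -> [-9, 8]
+      -> [-1]
negate -> [1]
drop   -> []
8      -> [8]
-8     -> [8, -8]
*      -> [-64]
negate -> [64]
5      -> [64, 5]
drop   -> [64]
-5     -> [64, -5]
over   -> [64, -5, 64]
swap   -> [64, 64, -5]
+      -> [64, 59]
*      -> [3776]
negate -> [-3776]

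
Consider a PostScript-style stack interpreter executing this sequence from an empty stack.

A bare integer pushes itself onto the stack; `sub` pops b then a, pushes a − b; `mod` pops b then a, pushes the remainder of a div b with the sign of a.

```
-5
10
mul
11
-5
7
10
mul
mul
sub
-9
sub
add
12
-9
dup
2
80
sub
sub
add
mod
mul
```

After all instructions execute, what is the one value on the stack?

3840

-5   -5
10   -5 10
mul  -50
11   -50 11
-5   -50 11 -5
7    -50 11 -5 7
10   -50 11 -5 7 10
mul  -50 11 -5 70
mul  -50 11 -350
sub  -50 361
-9   -50 361 -9
sub  -50 370
add  320
12   320 12
-9   320 12 -9
dup  320 12 -9 -9
2    320 12 -9 -9 2
80   320 12 -9 -9 2 80
sub  320 12 -9 -9 -78
sub  320 12 -9 69
add  320 12 60
mod  320 12
mul  3840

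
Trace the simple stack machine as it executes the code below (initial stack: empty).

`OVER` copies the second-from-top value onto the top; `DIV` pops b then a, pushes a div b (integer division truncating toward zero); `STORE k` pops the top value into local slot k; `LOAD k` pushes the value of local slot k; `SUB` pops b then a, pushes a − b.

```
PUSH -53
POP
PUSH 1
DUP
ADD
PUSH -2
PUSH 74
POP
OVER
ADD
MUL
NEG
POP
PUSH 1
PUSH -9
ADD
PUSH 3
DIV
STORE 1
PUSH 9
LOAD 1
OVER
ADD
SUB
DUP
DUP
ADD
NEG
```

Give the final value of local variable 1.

PUSH -53 → [-53]
POP      → []
PUSH 1   → [1]
DUP      → [1, 1]
ADD      → [2]
PUSH -2  → [2, -2]
PUSH 74  → [2, -2, 74]
POP      → [2, -2]
OVER     → [2, -2, 2]
ADD      → [2, 0]
MUL      → [0]
NEG      → [0]
POP      → []
PUSH 1   → [1]
PUSH -9  → [1, -9]
ADD      → [-8]
PUSH 3   → [-8, 3]
DIV      → [-2]
STORE 1  → []
PUSH 9   → [9]
LOAD 1   → [9, -2]
OVER     → [9, -2, 9]
ADD      → [9, 7]
SUB      → [2]
DUP      → [2, 2]
DUP      → [2, 2, 2]
ADD      → [2, 4]
NEG      → [2, -4]

-2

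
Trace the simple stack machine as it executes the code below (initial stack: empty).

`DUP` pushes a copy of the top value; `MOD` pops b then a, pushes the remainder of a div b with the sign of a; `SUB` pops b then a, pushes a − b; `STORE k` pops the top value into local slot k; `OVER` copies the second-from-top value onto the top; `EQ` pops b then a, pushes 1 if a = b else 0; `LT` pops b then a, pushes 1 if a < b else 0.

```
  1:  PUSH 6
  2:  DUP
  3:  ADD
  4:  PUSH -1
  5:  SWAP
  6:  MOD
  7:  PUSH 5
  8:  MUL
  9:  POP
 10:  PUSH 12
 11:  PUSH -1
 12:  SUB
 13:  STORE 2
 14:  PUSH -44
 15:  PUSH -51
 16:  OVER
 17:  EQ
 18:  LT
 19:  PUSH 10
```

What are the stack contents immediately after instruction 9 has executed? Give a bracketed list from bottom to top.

PUSH 6  : [6]
DUP     : [6, 6]
ADD     : [12]
PUSH -1 : [12, -1]
SWAP    : [-1, 12]
MOD     : [-1]
PUSH 5  : [-1, 5]
MUL     : [-5]
POP     : []

[]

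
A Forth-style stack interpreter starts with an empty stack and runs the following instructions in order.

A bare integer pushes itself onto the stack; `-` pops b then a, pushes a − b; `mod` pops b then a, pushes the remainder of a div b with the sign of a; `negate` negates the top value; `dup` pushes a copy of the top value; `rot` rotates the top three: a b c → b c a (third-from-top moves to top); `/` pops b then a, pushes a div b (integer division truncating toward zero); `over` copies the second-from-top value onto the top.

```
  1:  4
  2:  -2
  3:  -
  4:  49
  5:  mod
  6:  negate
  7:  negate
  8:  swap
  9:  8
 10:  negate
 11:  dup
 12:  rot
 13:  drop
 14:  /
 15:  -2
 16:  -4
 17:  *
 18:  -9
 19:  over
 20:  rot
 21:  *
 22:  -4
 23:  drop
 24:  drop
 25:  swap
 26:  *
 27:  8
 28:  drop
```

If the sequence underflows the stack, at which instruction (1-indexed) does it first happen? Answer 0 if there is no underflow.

4       4
-2      4 -2
-       6
49      6 49
mod     6
negate  -6
negate  6
swap  — needs 2 operands, stack has 1 → underflow

8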